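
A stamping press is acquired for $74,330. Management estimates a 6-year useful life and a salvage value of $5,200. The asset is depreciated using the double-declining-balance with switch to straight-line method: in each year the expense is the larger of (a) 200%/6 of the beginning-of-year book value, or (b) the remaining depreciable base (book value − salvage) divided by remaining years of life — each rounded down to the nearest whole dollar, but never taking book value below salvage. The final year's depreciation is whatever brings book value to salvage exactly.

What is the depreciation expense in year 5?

$4,894

Depreciable base = $74,330 − $5,200 = $69,130.
Year 1: DB = ⌊$74,330 × 200%/6⌋ = $24,776; SL = ⌊$69,130/6⌋ = $11,521 → take DB $24,776. Book value $49,554.
Year 2: DB = ⌊$49,554 × 200%/6⌋ = $16,518; SL = ⌊$44,354/5⌋ = $8,870 → take DB $16,518. Book value $33,036.
Year 3: DB = ⌊$33,036 × 200%/6⌋ = $11,012; SL = ⌊$27,836/4⌋ = $6,959 → take DB $11,012. Book value $22,024.
Year 4: DB = ⌊$22,024 × 200%/6⌋ = $7,341; SL = ⌊$16,824/3⌋ = $5,608 → take DB $7,341. Book value $14,683.
Year 5: DB = ⌊$14,683 × 200%/6⌋ = $4,894; SL = ⌊$9,483/2⌋ = $4,741 → take DB $4,894. Book value $9,789.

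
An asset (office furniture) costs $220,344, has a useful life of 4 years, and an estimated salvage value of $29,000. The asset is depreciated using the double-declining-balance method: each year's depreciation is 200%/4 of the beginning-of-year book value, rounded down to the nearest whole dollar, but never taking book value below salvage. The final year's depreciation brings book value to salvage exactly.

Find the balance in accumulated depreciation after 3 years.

Depreciable base = $220,344 − $29,000 = $191,344.
Year 1: ⌊$220,344 × 200%/4⌋ = $110,172. Book value $110,172.
Year 2: ⌊$110,172 × 200%/4⌋ = $55,086. Book value $55,086.
Year 3: ⌊$55,086 × 200%/4⌋ = $27,543, capped at $26,086. Book value $29,000.
Accumulated through year 3 = $220,344 − $29,000 = $191,344.

$191,344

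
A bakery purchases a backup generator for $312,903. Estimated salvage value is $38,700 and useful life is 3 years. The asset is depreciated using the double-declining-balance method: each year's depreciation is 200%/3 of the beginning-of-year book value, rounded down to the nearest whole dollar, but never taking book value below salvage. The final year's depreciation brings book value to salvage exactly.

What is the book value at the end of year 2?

$38,700

Depreciable base = $312,903 − $38,700 = $274,203.
Year 1: ⌊$312,903 × 200%/3⌋ = $208,602. Book value $104,301.
Year 2: ⌊$104,301 × 200%/3⌋ = $69,534, capped at $65,601. Book value $38,700.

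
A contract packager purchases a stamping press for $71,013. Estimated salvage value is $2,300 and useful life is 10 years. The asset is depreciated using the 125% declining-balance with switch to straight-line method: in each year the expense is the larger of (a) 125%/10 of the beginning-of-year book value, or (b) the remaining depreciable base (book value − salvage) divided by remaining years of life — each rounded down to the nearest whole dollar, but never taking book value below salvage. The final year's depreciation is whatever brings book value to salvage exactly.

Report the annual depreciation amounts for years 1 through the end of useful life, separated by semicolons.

Depreciable base = $71,013 − $2,300 = $68,713.
Year 1: DB = ⌊$71,013 × 125%/10⌋ = $8,876; SL = ⌊$68,713/10⌋ = $6,871 → take DB $8,876. Book value $62,137.
Year 2: DB = ⌊$62,137 × 125%/10⌋ = $7,767; SL = ⌊$59,837/9⌋ = $6,648 → take DB $7,767. Book value $54,370.
Year 3: DB = ⌊$54,370 × 125%/10⌋ = $6,796; SL = ⌊$52,070/8⌋ = $6,508 → take DB $6,796. Book value $47,574.
Year 4: DB = ⌊$47,574 × 125%/10⌋ = $5,946; SL = ⌊$45,274/7⌋ = $6,467 → take SL $6,467. Book value $41,107.
Year 5: DB = ⌊$41,107 × 125%/10⌋ = $5,138; SL = ⌊$38,807/6⌋ = $6,467 → take SL $6,467. Book value $34,640.
Year 6: DB = ⌊$34,640 × 125%/10⌋ = $4,330; SL = ⌊$32,340/5⌋ = $6,468 → take SL $6,468. Book value $28,172.
Year 7: DB = ⌊$28,172 × 125%/10⌋ = $3,521; SL = ⌊$25,872/4⌋ = $6,468 → take SL $6,468. Book value $21,704.
Year 8: DB = ⌊$21,704 × 125%/10⌋ = $2,713; SL = ⌊$19,404/3⌋ = $6,468 → take SL $6,468. Book value $15,236.
Year 9: DB = ⌊$15,236 × 125%/10⌋ = $1,904; SL = ⌊$12,936/2⌋ = $6,468 → take SL $6,468. Book value $8,768.
Year 10 (final): $8,768 − $2,300 = $6,468. Book value $2,300.

$8,876; $7,767; $6,796; $6,467; $6,467; $6,468; $6,468; $6,468; $6,468; $6,468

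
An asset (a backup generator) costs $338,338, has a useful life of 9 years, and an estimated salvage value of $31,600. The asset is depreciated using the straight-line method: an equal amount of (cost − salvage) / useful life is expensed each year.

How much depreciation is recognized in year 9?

$34,082

Depreciable base = $338,338 − $31,600 = $306,738.
Annual expense = $306,738 / 9 = $34,082.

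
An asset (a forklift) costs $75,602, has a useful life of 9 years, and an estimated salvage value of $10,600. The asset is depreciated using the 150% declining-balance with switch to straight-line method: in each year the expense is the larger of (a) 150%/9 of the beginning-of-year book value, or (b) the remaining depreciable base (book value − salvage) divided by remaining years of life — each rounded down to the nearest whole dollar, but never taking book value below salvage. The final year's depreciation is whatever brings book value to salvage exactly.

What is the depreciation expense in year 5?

$6,076

Depreciable base = $75,602 − $10,600 = $65,002.
Year 1: DB = ⌊$75,602 × 150%/9⌋ = $12,600; SL = ⌊$65,002/9⌋ = $7,222 → take DB $12,600. Book value $63,002.
Year 2: DB = ⌊$63,002 × 150%/9⌋ = $10,500; SL = ⌊$52,402/8⌋ = $6,550 → take DB $10,500. Book value $52,502.
Year 3: DB = ⌊$52,502 × 150%/9⌋ = $8,750; SL = ⌊$41,902/7⌋ = $5,986 → take DB $8,750. Book value $43,752.
Year 4: DB = ⌊$43,752 × 150%/9⌋ = $7,292; SL = ⌊$33,152/6⌋ = $5,525 → take DB $7,292. Book value $36,460.
Year 5: DB = ⌊$36,460 × 150%/9⌋ = $6,076; SL = ⌊$25,860/5⌋ = $5,172 → take DB $6,076. Book value $30,384.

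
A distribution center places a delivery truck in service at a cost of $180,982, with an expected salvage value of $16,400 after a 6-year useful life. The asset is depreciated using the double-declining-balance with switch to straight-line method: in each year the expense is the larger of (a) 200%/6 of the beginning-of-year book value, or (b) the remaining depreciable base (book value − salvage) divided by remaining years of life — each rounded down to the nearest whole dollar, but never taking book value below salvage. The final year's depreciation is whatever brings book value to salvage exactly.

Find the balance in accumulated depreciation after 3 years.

Depreciable base = $180,982 − $16,400 = $164,582.
Year 1: DB = ⌊$180,982 × 200%/6⌋ = $60,327; SL = ⌊$164,582/6⌋ = $27,430 → take DB $60,327. Book value $120,655.
Year 2: DB = ⌊$120,655 × 200%/6⌋ = $40,218; SL = ⌊$104,255/5⌋ = $20,851 → take DB $40,218. Book value $80,437.
Year 3: DB = ⌊$80,437 × 200%/6⌋ = $26,812; SL = ⌊$64,037/4⌋ = $16,009 → take DB $26,812. Book value $53,625.
Accumulated through year 3 = $180,982 − $53,625 = $127,357.

$127,357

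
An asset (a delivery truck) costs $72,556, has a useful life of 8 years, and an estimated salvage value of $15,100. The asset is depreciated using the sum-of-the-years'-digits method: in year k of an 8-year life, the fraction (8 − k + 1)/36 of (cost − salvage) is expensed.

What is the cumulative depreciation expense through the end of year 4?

Depreciable base = $72,556 − $15,100 = $57,456.
Sum of the years' digits = 8+7+6+5+4+3+2+1 = 36.
Year 1: $57,456 × 8/36 = $12,768. Book value $59,788.
Year 2: $57,456 × 7/36 = $11,172. Book value $48,616.
Year 3: $57,456 × 6/36 = $9,576. Book value $39,040.
Year 4: $57,456 × 5/36 = $7,980. Book value $31,060.
Accumulated through year 4 = $72,556 − $31,060 = $41,496.

$41,496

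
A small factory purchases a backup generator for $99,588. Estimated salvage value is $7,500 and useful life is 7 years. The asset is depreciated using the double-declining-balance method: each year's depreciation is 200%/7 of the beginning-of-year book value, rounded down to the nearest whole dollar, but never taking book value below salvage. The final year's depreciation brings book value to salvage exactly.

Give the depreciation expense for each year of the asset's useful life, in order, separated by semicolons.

$28,453; $20,324; $14,517; $10,369; $7,407; $5,290; $5,728

Depreciable base = $99,588 − $7,500 = $92,088.
Year 1: ⌊$99,588 × 200%/7⌋ = $28,453. Book value $71,135.
Year 2: ⌊$71,135 × 200%/7⌋ = $20,324. Book value $50,811.
Year 3: ⌊$50,811 × 200%/7⌋ = $14,517. Book value $36,294.
Year 4: ⌊$36,294 × 200%/7⌋ = $10,369. Book value $25,925.
Year 5: ⌊$25,925 × 200%/7⌋ = $7,407. Book value $18,518.
Year 6: ⌊$18,518 × 200%/7⌋ = $5,290. Book value $13,228.
Year 7 (final): $13,228 − $7,500 = $5,728. Book value $7,500.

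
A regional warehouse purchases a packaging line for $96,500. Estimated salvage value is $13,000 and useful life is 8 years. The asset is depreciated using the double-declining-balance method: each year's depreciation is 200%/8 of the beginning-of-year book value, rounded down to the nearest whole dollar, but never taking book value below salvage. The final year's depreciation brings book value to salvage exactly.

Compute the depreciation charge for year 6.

Depreciable base = $96,500 − $13,000 = $83,500.
Year 1: ⌊$96,500 × 200%/8⌋ = $24,125. Book value $72,375.
Year 2: ⌊$72,375 × 200%/8⌋ = $18,093. Book value $54,282.
Year 3: ⌊$54,282 × 200%/8⌋ = $13,570. Book value $40,712.
Year 4: ⌊$40,712 × 200%/8⌋ = $10,178. Book value $30,534.
Year 5: ⌊$30,534 × 200%/8⌋ = $7,633. Book value $22,901.
Year 6: ⌊$22,901 × 200%/8⌋ = $5,725. Book value $17,176.

$5,725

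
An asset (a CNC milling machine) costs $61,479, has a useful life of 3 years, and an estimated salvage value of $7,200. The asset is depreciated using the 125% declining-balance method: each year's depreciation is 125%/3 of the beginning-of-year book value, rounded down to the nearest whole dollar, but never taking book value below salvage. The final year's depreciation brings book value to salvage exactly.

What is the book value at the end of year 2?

$20,921

Depreciable base = $61,479 − $7,200 = $54,279.
Year 1: ⌊$61,479 × 125%/3⌋ = $25,616. Book value $35,863.
Year 2: ⌊$35,863 × 125%/3⌋ = $14,942. Book value $20,921.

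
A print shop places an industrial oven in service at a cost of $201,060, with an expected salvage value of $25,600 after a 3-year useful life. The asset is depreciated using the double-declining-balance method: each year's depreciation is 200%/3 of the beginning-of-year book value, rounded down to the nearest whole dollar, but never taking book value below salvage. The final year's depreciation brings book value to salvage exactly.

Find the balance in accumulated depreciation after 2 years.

Depreciable base = $201,060 − $25,600 = $175,460.
Year 1: ⌊$201,060 × 200%/3⌋ = $134,040. Book value $67,020.
Year 2: ⌊$67,020 × 200%/3⌋ = $44,680, capped at $41,420. Book value $25,600.
Accumulated through year 2 = $201,060 − $25,600 = $175,460.

$175,460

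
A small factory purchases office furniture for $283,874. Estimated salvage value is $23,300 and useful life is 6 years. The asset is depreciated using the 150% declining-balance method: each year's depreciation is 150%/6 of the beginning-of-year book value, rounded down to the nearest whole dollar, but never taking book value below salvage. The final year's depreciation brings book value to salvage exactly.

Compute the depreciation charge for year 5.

Depreciable base = $283,874 − $23,300 = $260,574.
Year 1: ⌊$283,874 × 150%/6⌋ = $70,968. Book value $212,906.
Year 2: ⌊$212,906 × 150%/6⌋ = $53,226. Book value $159,680.
Year 3: ⌊$159,680 × 150%/6⌋ = $39,920. Book value $119,760.
Year 4: ⌊$119,760 × 150%/6⌋ = $29,940. Book value $89,820.
Year 5: ⌊$89,820 × 150%/6⌋ = $22,455. Book value $67,365.

$22,455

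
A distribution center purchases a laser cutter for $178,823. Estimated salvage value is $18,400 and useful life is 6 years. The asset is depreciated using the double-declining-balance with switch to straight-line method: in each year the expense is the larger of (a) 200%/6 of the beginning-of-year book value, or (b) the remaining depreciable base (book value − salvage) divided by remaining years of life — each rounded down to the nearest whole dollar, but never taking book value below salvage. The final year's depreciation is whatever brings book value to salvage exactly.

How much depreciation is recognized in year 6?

Depreciable base = $178,823 − $18,400 = $160,423.
Year 1: DB = ⌊$178,823 × 200%/6⌋ = $59,607; SL = ⌊$160,423/6⌋ = $26,737 → take DB $59,607. Book value $119,216.
Year 2: DB = ⌊$119,216 × 200%/6⌋ = $39,738; SL = ⌊$100,816/5⌋ = $20,163 → take DB $39,738. Book value $79,478.
Year 3: DB = ⌊$79,478 × 200%/6⌋ = $26,492; SL = ⌊$61,078/4⌋ = $15,269 → take DB $26,492. Book value $52,986.
Year 4: DB = ⌊$52,986 × 200%/6⌋ = $17,662; SL = ⌊$34,586/3⌋ = $11,528 → take DB $17,662. Book value $35,324.
Year 5: DB = ⌊$35,324 × 200%/6⌋ = $11,774; SL = ⌊$16,924/2⌋ = $8,462 → take DB $11,774. Book value $23,550.
Year 6 (final): $23,550 − $18,400 = $5,150. Book value $18,400.

$5,150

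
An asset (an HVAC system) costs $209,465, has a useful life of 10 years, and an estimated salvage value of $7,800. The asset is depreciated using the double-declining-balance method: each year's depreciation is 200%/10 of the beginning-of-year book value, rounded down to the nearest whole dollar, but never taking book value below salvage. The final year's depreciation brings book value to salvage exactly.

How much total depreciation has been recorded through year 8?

$174,321

Depreciable base = $209,465 − $7,800 = $201,665.
Year 1: ⌊$209,465 × 200%/10⌋ = $41,893. Book value $167,572.
Year 2: ⌊$167,572 × 200%/10⌋ = $33,514. Book value $134,058.
Year 3: ⌊$134,058 × 200%/10⌋ = $26,811. Book value $107,247.
Year 4: ⌊$107,247 × 200%/10⌋ = $21,449. Book value $85,798.
Year 5: ⌊$85,798 × 200%/10⌋ = $17,159. Book value $68,639.
Year 6: ⌊$68,639 × 200%/10⌋ = $13,727. Book value $54,912.
Year 7: ⌊$54,912 × 200%/10⌋ = $10,982. Book value $43,930.
Year 8: ⌊$43,930 × 200%/10⌋ = $8,786. Book value $35,144.
Accumulated through year 8 = $209,465 − $35,144 = $174,321.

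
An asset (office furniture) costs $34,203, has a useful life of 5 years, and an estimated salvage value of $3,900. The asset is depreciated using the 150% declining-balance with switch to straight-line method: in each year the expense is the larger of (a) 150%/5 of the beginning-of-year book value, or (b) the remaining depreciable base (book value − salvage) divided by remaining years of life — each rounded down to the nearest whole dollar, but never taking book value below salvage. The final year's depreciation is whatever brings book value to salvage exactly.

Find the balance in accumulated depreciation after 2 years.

$17,442

Depreciable base = $34,203 − $3,900 = $30,303.
Year 1: DB = ⌊$34,203 × 150%/5⌋ = $10,260; SL = ⌊$30,303/5⌋ = $6,060 → take DB $10,260. Book value $23,943.
Year 2: DB = ⌊$23,943 × 150%/5⌋ = $7,182; SL = ⌊$20,043/4⌋ = $5,010 → take DB $7,182. Book value $16,761.
Accumulated through year 2 = $34,203 − $16,761 = $17,442.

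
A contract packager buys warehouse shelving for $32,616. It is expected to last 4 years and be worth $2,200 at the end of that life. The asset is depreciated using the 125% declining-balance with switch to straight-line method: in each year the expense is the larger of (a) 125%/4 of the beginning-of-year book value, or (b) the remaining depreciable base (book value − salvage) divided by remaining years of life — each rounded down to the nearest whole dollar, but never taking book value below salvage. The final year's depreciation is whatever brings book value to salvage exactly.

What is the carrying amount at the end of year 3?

$8,809

Depreciable base = $32,616 − $2,200 = $30,416.
Year 1: DB = ⌊$32,616 × 125%/4⌋ = $10,192; SL = ⌊$30,416/4⌋ = $7,604 → take DB $10,192. Book value $22,424.
Year 2: DB = ⌊$22,424 × 125%/4⌋ = $7,007; SL = ⌊$20,224/3⌋ = $6,741 → take DB $7,007. Book value $15,417.
Year 3: DB = ⌊$15,417 × 125%/4⌋ = $4,817; SL = ⌊$13,217/2⌋ = $6,608 → take SL $6,608. Book value $8,809.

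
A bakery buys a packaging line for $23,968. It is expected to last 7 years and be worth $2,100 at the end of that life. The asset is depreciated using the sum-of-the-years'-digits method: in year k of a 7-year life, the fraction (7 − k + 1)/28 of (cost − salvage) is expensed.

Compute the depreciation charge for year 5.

Depreciable base = $23,968 − $2,100 = $21,868.
Sum of the years' digits = 7+6+5+4+3+2+1 = 28.
Year 1: $21,868 × 7/28 = $5,467. Book value $18,501.
Year 2: $21,868 × 6/28 = $4,686. Book value $13,815.
Year 3: $21,868 × 5/28 = $3,905. Book value $9,910.
Year 4: $21,868 × 4/28 = $3,124. Book value $6,786.
Year 5: $21,868 × 3/28 = $2,343. Book value $4,443.

$2,343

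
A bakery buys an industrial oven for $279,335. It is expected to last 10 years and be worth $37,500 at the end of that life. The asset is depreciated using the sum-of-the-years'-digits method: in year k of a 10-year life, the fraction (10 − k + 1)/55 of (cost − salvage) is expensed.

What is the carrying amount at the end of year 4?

$129,837

Depreciable base = $279,335 − $37,500 = $241,835.
Sum of the years' digits = 10+9+8+7+6+5+4+3+2+1 = 55.
Year 1: $241,835 × 10/55 = $43,970. Book value $235,365.
Year 2: $241,835 × 9/55 = $39,573. Book value $195,792.
Year 3: $241,835 × 8/55 = $35,176. Book value $160,616.
Year 4: $241,835 × 7/55 = $30,779. Book value $129,837.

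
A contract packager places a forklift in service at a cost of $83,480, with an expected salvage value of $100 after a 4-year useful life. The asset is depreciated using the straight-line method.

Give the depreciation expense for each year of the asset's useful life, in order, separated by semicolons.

$20,845; $20,845; $20,845; $20,845

Depreciable base = $83,480 − $100 = $83,380.
Annual expense = $83,380 / 4 = $20,845.
End of year 1: book value $62,635.
End of year 2: book value $41,790.
End of year 3: book value $20,945.
End of year 4: book value $100.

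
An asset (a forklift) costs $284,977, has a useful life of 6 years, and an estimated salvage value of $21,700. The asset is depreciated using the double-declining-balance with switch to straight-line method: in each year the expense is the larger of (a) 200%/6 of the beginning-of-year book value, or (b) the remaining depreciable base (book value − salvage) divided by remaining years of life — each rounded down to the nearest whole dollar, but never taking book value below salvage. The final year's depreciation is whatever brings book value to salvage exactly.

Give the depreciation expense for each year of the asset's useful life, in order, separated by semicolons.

Depreciable base = $284,977 − $21,700 = $263,277.
Year 1: DB = ⌊$284,977 × 200%/6⌋ = $94,992; SL = ⌊$263,277/6⌋ = $43,879 → take DB $94,992. Book value $189,985.
Year 2: DB = ⌊$189,985 × 200%/6⌋ = $63,328; SL = ⌊$168,285/5⌋ = $33,657 → take DB $63,328. Book value $126,657.
Year 3: DB = ⌊$126,657 × 200%/6⌋ = $42,219; SL = ⌊$104,957/4⌋ = $26,239 → take DB $42,219. Book value $84,438.
Year 4: DB = ⌊$84,438 × 200%/6⌋ = $28,146; SL = ⌊$62,738/3⌋ = $20,912 → take DB $28,146. Book value $56,292.
Year 5: DB = ⌊$56,292 × 200%/6⌋ = $18,764; SL = ⌊$34,592/2⌋ = $17,296 → take DB $18,764. Book value $37,528.
Year 6 (final): $37,528 − $21,700 = $15,828. Book value $21,700.

$94,992; $63,328; $42,219; $28,146; $18,764; $15,828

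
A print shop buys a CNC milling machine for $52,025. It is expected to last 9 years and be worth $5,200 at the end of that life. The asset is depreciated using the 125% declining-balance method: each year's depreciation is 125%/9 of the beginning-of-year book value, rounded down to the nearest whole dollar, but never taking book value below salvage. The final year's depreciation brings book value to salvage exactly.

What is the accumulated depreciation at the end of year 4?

Depreciable base = $52,025 − $5,200 = $46,825.
Year 1: ⌊$52,025 × 125%/9⌋ = $7,225. Book value $44,800.
Year 2: ⌊$44,800 × 125%/9⌋ = $6,222. Book value $38,578.
Year 3: ⌊$38,578 × 125%/9⌋ = $5,358. Book value $33,220.
Year 4: ⌊$33,220 × 125%/9⌋ = $4,613. Book value $28,607.
Accumulated through year 4 = $52,025 − $28,607 = $23,418.

$23,418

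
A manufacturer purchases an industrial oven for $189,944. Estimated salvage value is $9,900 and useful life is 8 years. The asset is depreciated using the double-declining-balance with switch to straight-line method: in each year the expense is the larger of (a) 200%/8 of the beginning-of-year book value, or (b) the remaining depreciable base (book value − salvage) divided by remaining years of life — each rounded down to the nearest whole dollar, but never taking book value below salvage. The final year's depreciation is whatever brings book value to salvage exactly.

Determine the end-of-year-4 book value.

Depreciable base = $189,944 − $9,900 = $180,044.
Year 1: DB = ⌊$189,944 × 200%/8⌋ = $47,486; SL = ⌊$180,044/8⌋ = $22,505 → take DB $47,486. Book value $142,458.
Year 2: DB = ⌊$142,458 × 200%/8⌋ = $35,614; SL = ⌊$132,558/7⌋ = $18,936 → take DB $35,614. Book value $106,844.
Year 3: DB = ⌊$106,844 × 200%/8⌋ = $26,711; SL = ⌊$96,944/6⌋ = $16,157 → take DB $26,711. Book value $80,133.
Year 4: DB = ⌊$80,133 × 200%/8⌋ = $20,033; SL = ⌊$70,233/5⌋ = $14,046 → take DB $20,033. Book value $60,100.

$60,100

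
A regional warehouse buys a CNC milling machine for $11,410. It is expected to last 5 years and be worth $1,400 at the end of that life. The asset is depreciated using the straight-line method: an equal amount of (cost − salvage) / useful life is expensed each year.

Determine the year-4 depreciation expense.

$2,002

Depreciable base = $11,410 − $1,400 = $10,010.
Annual expense = $10,010 / 5 = $2,002.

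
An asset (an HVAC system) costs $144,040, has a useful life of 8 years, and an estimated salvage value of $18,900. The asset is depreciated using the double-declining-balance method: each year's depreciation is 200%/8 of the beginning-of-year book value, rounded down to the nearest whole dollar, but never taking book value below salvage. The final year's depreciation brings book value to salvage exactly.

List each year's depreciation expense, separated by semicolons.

$36,010; $27,007; $20,255; $15,192; $11,394; $8,545; $6,409; $328

Depreciable base = $144,040 − $18,900 = $125,140.
Year 1: ⌊$144,040 × 200%/8⌋ = $36,010. Book value $108,030.
Year 2: ⌊$108,030 × 200%/8⌋ = $27,007. Book value $81,023.
Year 3: ⌊$81,023 × 200%/8⌋ = $20,255. Book value $60,768.
Year 4: ⌊$60,768 × 200%/8⌋ = $15,192. Book value $45,576.
Year 5: ⌊$45,576 × 200%/8⌋ = $11,394. Book value $34,182.
Year 6: ⌊$34,182 × 200%/8⌋ = $8,545. Book value $25,637.
Year 7: ⌊$25,637 × 200%/8⌋ = $6,409. Book value $19,228.
Year 8 (final): $19,228 − $18,900 = $328. Book value $18,900.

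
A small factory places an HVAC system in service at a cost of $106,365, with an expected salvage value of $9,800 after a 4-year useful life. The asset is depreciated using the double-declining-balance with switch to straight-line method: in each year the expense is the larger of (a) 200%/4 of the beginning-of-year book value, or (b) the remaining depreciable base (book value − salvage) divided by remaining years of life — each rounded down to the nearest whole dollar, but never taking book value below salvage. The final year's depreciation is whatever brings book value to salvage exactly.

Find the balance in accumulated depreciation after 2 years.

Depreciable base = $106,365 − $9,800 = $96,565.
Year 1: DB = ⌊$106,365 × 200%/4⌋ = $53,182; SL = ⌊$96,565/4⌋ = $24,141 → take DB $53,182. Book value $53,183.
Year 2: DB = ⌊$53,183 × 200%/4⌋ = $26,591; SL = ⌊$43,383/3⌋ = $14,461 → take DB $26,591. Book value $26,592.
Accumulated through year 2 = $106,365 − $26,592 = $79,773.

$79,773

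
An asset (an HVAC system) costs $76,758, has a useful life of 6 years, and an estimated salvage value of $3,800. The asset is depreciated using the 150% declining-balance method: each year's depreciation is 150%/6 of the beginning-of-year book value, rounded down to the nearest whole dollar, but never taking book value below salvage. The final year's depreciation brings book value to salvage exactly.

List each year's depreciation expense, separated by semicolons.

Depreciable base = $76,758 − $3,800 = $72,958.
Year 1: ⌊$76,758 × 150%/6⌋ = $19,189. Book value $57,569.
Year 2: ⌊$57,569 × 150%/6⌋ = $14,392. Book value $43,177.
Year 3: ⌊$43,177 × 150%/6⌋ = $10,794. Book value $32,383.
Year 4: ⌊$32,383 × 150%/6⌋ = $8,095. Book value $24,288.
Year 5: ⌊$24,288 × 150%/6⌋ = $6,072. Book value $18,216.
Year 6 (final): $18,216 − $3,800 = $14,416. Book value $3,800.

$19,189; $14,392; $10,794; $8,095; $6,072; $14,416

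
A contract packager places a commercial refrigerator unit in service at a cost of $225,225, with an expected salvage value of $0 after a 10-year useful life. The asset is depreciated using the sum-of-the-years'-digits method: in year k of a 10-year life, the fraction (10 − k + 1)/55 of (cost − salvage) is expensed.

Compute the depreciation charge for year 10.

Depreciable base = $225,225 − $0 = $225,225.
Sum of the years' digits = 10+9+8+7+6+5+4+3+2+1 = 55.
Year 1: $225,225 × 10/55 = $40,950. Book value $184,275.
Year 2: $225,225 × 9/55 = $36,855. Book value $147,420.
Year 3: $225,225 × 8/55 = $32,760. Book value $114,660.
Year 4: $225,225 × 7/55 = $28,665. Book value $85,995.
Year 5: $225,225 × 6/55 = $24,570. Book value $61,425.
Year 6: $225,225 × 5/55 = $20,475. Book value $40,950.
Year 7: $225,225 × 4/55 = $16,380. Book value $24,570.
Year 8: $225,225 × 3/55 = $12,285. Book value $12,285.
Year 9: $225,225 × 2/55 = $8,190. Book value $4,095.
Year 10: $225,225 × 1/55 = $4,095. Book value $0.

$4,095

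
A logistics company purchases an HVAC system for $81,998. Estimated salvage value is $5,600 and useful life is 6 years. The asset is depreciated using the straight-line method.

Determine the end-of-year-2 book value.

Depreciable base = $81,998 − $5,600 = $76,398.
Annual expense = $76,398 / 6 = $12,733.
End of year 1: book value $69,265.
End of year 2: book value $56,532.

$56,532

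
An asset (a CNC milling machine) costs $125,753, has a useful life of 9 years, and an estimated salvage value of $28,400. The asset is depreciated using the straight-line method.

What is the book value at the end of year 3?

$93,302

Depreciable base = $125,753 − $28,400 = $97,353.
Annual expense = $97,353 / 9 = $10,817.
End of year 1: book value $114,936.
End of year 2: book value $104,119.
End of year 3: book value $93,302.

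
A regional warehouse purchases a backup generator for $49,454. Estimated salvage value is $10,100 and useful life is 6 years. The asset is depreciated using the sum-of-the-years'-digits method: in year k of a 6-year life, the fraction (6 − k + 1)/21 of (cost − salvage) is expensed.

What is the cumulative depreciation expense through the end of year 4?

Depreciable base = $49,454 − $10,100 = $39,354.
Sum of the years' digits = 6+5+4+3+2+1 = 21.
Year 1: $39,354 × 6/21 = $11,244. Book value $38,210.
Year 2: $39,354 × 5/21 = $9,370. Book value $28,840.
Year 3: $39,354 × 4/21 = $7,496. Book value $21,344.
Year 4: $39,354 × 3/21 = $5,622. Book value $15,722.
Accumulated through year 4 = $49,454 − $15,722 = $33,732.

$33,732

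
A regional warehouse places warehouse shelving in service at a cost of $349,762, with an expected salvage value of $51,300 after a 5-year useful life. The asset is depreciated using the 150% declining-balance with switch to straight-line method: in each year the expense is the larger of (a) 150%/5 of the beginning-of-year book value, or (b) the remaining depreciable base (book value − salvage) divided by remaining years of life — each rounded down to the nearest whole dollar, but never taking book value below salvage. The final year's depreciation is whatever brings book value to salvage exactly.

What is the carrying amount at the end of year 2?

$171,384

Depreciable base = $349,762 − $51,300 = $298,462.
Year 1: DB = ⌊$349,762 × 150%/5⌋ = $104,928; SL = ⌊$298,462/5⌋ = $59,692 → take DB $104,928. Book value $244,834.
Year 2: DB = ⌊$244,834 × 150%/5⌋ = $73,450; SL = ⌊$193,534/4⌋ = $48,383 → take DB $73,450. Book value $171,384.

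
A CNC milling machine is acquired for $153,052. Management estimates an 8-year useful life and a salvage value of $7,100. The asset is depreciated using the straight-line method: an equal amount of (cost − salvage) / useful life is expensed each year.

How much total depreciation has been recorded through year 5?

Depreciable base = $153,052 − $7,100 = $145,952.
Annual expense = $145,952 / 8 = $18,244.
End of year 1: book value $134,808.
End of year 2: book value $116,564.
End of year 3: book value $98,320.
End of year 4: book value $80,076.
End of year 5: book value $61,832.
Accumulated through year 5 = $153,052 − $61,832 = $91,220.

$91,220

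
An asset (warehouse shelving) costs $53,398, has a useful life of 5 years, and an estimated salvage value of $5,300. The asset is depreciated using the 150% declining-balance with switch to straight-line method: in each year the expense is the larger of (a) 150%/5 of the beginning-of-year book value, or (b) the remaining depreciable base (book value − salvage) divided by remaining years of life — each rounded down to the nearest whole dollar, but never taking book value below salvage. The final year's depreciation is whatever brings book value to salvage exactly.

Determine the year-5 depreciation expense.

$6,509

Depreciable base = $53,398 − $5,300 = $48,098.
Year 1: DB = ⌊$53,398 × 150%/5⌋ = $16,019; SL = ⌊$48,098/5⌋ = $9,619 → take DB $16,019. Book value $37,379.
Year 2: DB = ⌊$37,379 × 150%/5⌋ = $11,213; SL = ⌊$32,079/4⌋ = $8,019 → take DB $11,213. Book value $26,166.
Year 3: DB = ⌊$26,166 × 150%/5⌋ = $7,849; SL = ⌊$20,866/3⌋ = $6,955 → take DB $7,849. Book value $18,317.
Year 4: DB = ⌊$18,317 × 150%/5⌋ = $5,495; SL = ⌊$13,017/2⌋ = $6,508 → take SL $6,508. Book value $11,809.
Year 5 (final): $11,809 − $5,300 = $6,509. Book value $5,300.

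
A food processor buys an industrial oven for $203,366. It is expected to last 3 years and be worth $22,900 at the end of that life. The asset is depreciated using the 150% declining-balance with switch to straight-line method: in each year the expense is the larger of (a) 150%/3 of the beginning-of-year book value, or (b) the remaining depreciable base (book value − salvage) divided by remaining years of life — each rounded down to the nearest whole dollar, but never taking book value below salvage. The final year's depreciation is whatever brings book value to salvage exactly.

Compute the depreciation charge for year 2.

Depreciable base = $203,366 − $22,900 = $180,466.
Year 1: DB = ⌊$203,366 × 150%/3⌋ = $101,683; SL = ⌊$180,466/3⌋ = $60,155 → take DB $101,683. Book value $101,683.
Year 2: DB = ⌊$101,683 × 150%/3⌋ = $50,841; SL = ⌊$78,783/2⌋ = $39,391 → take DB $50,841. Book value $50,842.

$50,841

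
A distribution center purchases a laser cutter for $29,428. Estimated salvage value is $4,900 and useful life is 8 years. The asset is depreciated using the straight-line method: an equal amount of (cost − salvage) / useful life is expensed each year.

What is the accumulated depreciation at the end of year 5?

Depreciable base = $29,428 − $4,900 = $24,528.
Annual expense = $24,528 / 8 = $3,066.
End of year 1: book value $26,362.
End of year 2: book value $23,296.
End of year 3: book value $20,230.
End of year 4: book value $17,164.
End of year 5: book value $14,098.
Accumulated through year 5 = $29,428 − $14,098 = $15,330.

$15,330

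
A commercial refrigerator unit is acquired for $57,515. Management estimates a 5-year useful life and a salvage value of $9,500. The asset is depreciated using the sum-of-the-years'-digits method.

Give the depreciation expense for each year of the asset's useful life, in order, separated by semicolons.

$16,005; $12,804; $9,603; $6,402; $3,201

Depreciable base = $57,515 − $9,500 = $48,015.
Sum of the years' digits = 5+4+3+2+1 = 15.
Year 1: $48,015 × 5/15 = $16,005. Book value $41,510.
Year 2: $48,015 × 4/15 = $12,804. Book value $28,706.
Year 3: $48,015 × 3/15 = $9,603. Book value $19,103.
Year 4: $48,015 × 2/15 = $6,402. Book value $12,701.
Year 5: $48,015 × 1/15 = $3,201. Book value $9,500.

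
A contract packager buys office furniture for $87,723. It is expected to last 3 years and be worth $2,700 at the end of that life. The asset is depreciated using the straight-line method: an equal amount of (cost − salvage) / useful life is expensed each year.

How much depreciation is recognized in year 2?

$28,341

Depreciable base = $87,723 − $2,700 = $85,023.
Annual expense = $85,023 / 3 = $28,341.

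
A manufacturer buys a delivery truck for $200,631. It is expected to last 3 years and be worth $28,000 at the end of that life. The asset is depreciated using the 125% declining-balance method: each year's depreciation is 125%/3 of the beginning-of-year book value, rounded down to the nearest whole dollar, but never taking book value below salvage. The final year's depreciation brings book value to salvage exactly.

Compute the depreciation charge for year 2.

$48,764

Depreciable base = $200,631 − $28,000 = $172,631.
Year 1: ⌊$200,631 × 125%/3⌋ = $83,596. Book value $117,035.
Year 2: ⌊$117,035 × 125%/3⌋ = $48,764. Book value $68,271.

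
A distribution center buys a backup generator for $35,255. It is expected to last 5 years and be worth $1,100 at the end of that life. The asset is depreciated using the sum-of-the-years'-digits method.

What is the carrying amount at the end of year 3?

Depreciable base = $35,255 − $1,100 = $34,155.
Sum of the years' digits = 5+4+3+2+1 = 15.
Year 1: $34,155 × 5/15 = $11,385. Book value $23,870.
Year 2: $34,155 × 4/15 = $9,108. Book value $14,762.
Year 3: $34,155 × 3/15 = $6,831. Book value $7,931.

$7,931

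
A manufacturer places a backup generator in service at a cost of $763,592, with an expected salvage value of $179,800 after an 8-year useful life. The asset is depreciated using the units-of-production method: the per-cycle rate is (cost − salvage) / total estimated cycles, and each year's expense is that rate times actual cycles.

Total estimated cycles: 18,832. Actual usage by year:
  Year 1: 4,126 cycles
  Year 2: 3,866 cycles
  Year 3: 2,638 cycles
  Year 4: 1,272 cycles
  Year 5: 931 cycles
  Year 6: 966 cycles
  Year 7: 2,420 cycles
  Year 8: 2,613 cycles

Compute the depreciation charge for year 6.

$29,946

Depreciable base = $763,592 − $179,800 = $583,792.
Rate = $583,792 / 18,832 cycles = $31 per cycle.
Year 1: 4,126 × $31 = $127,906. Book value $635,686.
Year 2: 3,866 × $31 = $119,846. Book value $515,840.
Year 3: 2,638 × $31 = $81,778. Book value $434,062.
Year 4: 1,272 × $31 = $39,432. Book value $394,630.
Year 5: 931 × $31 = $28,861. Book value $365,769.
Year 6: 966 × $31 = $29,946. Book value $335,823.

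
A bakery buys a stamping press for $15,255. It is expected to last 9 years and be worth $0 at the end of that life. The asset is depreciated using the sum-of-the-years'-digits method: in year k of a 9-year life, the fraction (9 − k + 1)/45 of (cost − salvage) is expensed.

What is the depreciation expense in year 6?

Depreciable base = $15,255 − $0 = $15,255.
Sum of the years' digits = 9+8+7+6+5+4+3+2+1 = 45.
Year 1: $15,255 × 9/45 = $3,051. Book value $12,204.
Year 2: $15,255 × 8/45 = $2,712. Book value $9,492.
Year 3: $15,255 × 7/45 = $2,373. Book value $7,119.
Year 4: $15,255 × 6/45 = $2,034. Book value $5,085.
Year 5: $15,255 × 5/45 = $1,695. Book value $3,390.
Year 6: $15,255 × 4/45 = $1,356. Book value $2,034.

$1,356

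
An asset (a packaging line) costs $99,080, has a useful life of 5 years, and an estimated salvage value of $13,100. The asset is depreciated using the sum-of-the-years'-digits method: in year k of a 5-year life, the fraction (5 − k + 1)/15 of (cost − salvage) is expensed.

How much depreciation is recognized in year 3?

$17,196

Depreciable base = $99,080 − $13,100 = $85,980.
Sum of the years' digits = 5+4+3+2+1 = 15.
Year 1: $85,980 × 5/15 = $28,660. Book value $70,420.
Year 2: $85,980 × 4/15 = $22,928. Book value $47,492.
Year 3: $85,980 × 3/15 = $17,196. Book value $30,296.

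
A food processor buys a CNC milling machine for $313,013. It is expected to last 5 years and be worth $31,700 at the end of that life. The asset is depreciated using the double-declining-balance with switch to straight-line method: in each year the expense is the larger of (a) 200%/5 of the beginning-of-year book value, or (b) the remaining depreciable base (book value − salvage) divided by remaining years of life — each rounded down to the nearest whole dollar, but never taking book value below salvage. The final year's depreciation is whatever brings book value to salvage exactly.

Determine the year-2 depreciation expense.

$75,123

Depreciable base = $313,013 − $31,700 = $281,313.
Year 1: DB = ⌊$313,013 × 200%/5⌋ = $125,205; SL = ⌊$281,313/5⌋ = $56,262 → take DB $125,205. Book value $187,808.
Year 2: DB = ⌊$187,808 × 200%/5⌋ = $75,123; SL = ⌊$156,108/4⌋ = $39,027 → take DB $75,123. Book value $112,685.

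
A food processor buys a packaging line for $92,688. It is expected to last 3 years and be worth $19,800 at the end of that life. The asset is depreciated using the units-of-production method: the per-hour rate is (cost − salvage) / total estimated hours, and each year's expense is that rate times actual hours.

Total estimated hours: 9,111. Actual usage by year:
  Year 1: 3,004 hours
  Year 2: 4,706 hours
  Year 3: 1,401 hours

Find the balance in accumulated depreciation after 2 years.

Depreciable base = $92,688 − $19,800 = $72,888.
Rate = $72,888 / 9,111 hours = $8 per hour.
Year 1: 3,004 × $8 = $24,032. Book value $68,656.
Year 2: 4,706 × $8 = $37,648. Book value $31,008.
Accumulated through year 2 = $92,688 − $31,008 = $61,680.

$61,680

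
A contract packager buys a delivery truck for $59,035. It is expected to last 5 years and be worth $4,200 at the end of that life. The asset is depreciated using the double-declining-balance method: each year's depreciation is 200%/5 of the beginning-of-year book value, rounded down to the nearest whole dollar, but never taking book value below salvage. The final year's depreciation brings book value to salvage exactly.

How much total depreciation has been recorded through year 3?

$46,283

Depreciable base = $59,035 − $4,200 = $54,835.
Year 1: ⌊$59,035 × 200%/5⌋ = $23,614. Book value $35,421.
Year 2: ⌊$35,421 × 200%/5⌋ = $14,168. Book value $21,253.
Year 3: ⌊$21,253 × 200%/5⌋ = $8,501. Book value $12,752.
Accumulated through year 3 = $59,035 − $12,752 = $46,283.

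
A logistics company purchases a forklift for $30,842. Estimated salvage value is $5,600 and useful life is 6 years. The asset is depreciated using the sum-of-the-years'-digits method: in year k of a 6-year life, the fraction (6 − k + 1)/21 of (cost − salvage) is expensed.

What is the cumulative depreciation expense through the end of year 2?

Depreciable base = $30,842 − $5,600 = $25,242.
Sum of the years' digits = 6+5+4+3+2+1 = 21.
Year 1: $25,242 × 6/21 = $7,212. Book value $23,630.
Year 2: $25,242 × 5/21 = $6,010. Book value $17,620.
Accumulated through year 2 = $30,842 − $17,620 = $13,222.

$13,222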